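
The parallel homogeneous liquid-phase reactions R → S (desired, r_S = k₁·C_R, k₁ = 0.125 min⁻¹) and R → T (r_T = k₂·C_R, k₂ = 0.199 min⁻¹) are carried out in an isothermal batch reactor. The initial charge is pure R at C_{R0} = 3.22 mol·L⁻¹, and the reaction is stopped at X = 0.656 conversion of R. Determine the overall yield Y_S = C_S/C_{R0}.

C_R = C_{R0}(1−X) = 1.108 mol·L⁻¹.
Both paths are first order in R, so the instantaneous fraction to S is constant: dC_S/d(−C_R) = k₁/(k₁+k₂) = 0.3858.
C_S = 0.3858·(C_{R0}−C_R) = 0.3858×2.112 = 0.815 mol·L⁻¹.
Y_S = C_S/C_{R0} = 0.8149/3.22 = 0.253.

0.253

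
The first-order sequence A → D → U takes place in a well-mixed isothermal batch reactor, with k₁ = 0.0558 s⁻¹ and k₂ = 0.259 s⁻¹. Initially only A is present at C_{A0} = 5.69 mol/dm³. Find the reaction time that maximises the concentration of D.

7.55 s

The intermediate peaks when r₁ = r₂, i.e. k₁e^(−k₁t) = k₂e^(−k₂t), giving t_opt = ln(k₂/k₁)/(k₂−k₁).
= ln(0.259/0.0558)/(0.259−0.0558) = ln(4.642)/0.2032 = 1.535/0.2032 = 7.55 s.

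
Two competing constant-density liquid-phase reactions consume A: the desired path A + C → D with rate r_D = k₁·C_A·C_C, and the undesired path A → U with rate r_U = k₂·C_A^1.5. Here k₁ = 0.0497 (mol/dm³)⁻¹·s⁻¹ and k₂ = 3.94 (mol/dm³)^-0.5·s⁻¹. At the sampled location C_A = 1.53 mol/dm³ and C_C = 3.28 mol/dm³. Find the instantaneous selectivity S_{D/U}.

0.0334

S_{D/U} = r_D/r_U = (k₁·C_A·C_C)/(k₂·C_A^1.5) = (k₁/k₂)·C_A^-0.5·C_C.
= (0.0497×1.530×3.280) / (3.94×1.530^1.5) = 0.2494/7.456 = 0.0334.
The undesired path is higher order in A, so low C_A (CSTR or dilute feed) favours D.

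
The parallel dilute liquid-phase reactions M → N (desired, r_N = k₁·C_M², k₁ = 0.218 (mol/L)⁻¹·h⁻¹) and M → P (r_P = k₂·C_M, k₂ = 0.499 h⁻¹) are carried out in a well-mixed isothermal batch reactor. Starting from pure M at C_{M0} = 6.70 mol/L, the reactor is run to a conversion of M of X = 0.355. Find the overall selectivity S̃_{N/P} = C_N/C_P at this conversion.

C_M = C_{M0}(1−X) = 4.322 mol/L.
Along a PFR/batch, dC_P/dC_M = −r_P/(r_N+r_P) = −k₂/(k₂+k₁·C_M).
Integrating from C_{M0} to C_M: C_P = (0.499/0.218)·ln[(0.499+0.218·6.70)/(0.499+0.218·4.32)] = 2.289·ln(1.960/1.441) = 0.7035 mol/L.
Then C_N = (C_{M0}−C_M) − C_P = 2.378 − 0.7035 = 1.675 mol/L.
S̃_{N/P} = C_N/C_P = 1.675/0.7035 = 2.38.

2.38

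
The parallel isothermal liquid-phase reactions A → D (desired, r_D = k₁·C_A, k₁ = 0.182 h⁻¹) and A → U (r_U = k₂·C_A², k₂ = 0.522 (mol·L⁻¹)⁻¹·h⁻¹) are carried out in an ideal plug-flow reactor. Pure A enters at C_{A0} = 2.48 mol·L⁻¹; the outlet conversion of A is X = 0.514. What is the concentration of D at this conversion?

0.209 mol·L⁻¹

C_A = C_{A0}(1−X) = 1.205 mol·L⁻¹.
Along a PFR/batch, dC_D/dC_A = −r_D/(r_D+r_U) = −k₁/(k₁+k₂·C_A).
Integrating from C_{A0} to C_A: C_D = (0.182/0.522)·ln[(0.182+0.522·2.48)/(0.182+0.522·1.21)] = 0.3487·ln(1.477/0.8112) = 0.2089 mol·L⁻¹.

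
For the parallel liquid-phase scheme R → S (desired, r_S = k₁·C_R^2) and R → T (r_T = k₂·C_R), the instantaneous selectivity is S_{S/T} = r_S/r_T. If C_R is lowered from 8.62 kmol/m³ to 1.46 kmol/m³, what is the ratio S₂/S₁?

S_{S/T} = (k₁/k₂)·C_R, so S₂/S₁ = (C_{R,2}/C_{R,1}).
= 1.46/8.62 = 0.169.
Selectivity toward S falls as C_R falls — high-concentration operation is favoured.

0.169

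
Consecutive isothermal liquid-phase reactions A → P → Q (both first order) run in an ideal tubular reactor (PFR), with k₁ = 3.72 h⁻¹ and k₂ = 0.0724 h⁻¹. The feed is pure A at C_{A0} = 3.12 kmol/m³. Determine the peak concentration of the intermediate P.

2.89 kmol/m³

For a first-order series the maximum intermediate yield is C_{P,max}/C_{A0} = (k₁/k₂)^[k₂/(k₂−k₁)].
= (3.72/0.0724)^(0.0724/(0.0724−3.72)) = (51.38)^(-0.01985) = 0.9248.
C_{P,max} = 0.9248×3.12 = 2.89 kmol/m³.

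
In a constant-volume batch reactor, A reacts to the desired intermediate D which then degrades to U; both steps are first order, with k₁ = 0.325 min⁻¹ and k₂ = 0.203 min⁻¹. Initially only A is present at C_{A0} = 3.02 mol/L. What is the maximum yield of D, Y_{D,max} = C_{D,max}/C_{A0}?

0.457

For a first-order series the maximum intermediate yield is C_{D,max}/C_{A0} = (k₁/k₂)^[k₂/(k₂−k₁)].
= (0.325/0.203)^(0.203/(0.203−0.325)) = (1.601)^(-1.664) = 0.4570.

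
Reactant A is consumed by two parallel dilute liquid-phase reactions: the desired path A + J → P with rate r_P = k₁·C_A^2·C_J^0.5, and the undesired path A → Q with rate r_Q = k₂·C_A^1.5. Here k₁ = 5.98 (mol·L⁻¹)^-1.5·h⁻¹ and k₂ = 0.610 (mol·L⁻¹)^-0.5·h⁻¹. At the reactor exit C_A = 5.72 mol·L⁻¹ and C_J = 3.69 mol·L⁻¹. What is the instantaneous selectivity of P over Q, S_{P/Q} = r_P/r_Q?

S_{P/Q} = r_P/r_Q = (k₁·C_A^2·C_J^0.5)/(k₂·C_A^1.5) = (k₁/k₂)·C_A^0.5·C_J^0.5.
= (5.98×5.720^2×3.690^0.5) / (0.610×5.720^1.5) = 375.8/8.345 = 45.0.

45.0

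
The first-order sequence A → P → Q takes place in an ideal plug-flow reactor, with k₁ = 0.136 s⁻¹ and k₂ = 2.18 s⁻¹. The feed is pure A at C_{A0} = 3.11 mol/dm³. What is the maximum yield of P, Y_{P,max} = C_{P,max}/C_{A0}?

0.0519

At the optimum, C_{P,max}/C_{A0} = (k₁/k₂)^[k₂/(k₂−k₁)].
= (0.136/2.18)^(2.18/(2.18−0.136)) = (0.06239)^(1.067) = 0.05187.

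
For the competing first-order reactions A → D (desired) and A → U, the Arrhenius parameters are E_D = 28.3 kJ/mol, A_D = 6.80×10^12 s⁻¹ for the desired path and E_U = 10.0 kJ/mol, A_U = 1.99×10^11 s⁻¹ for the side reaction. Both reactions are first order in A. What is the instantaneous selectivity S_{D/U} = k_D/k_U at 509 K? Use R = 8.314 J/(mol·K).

k_D/k_U = (A_D/A_U)·exp[−(E_D−E_U)/(RT)] = (A_D/A_U)·exp[(E_U−E_D)/(RT)].
(E_U−E_D)/(RT) = (10.0−28.3)×10³/(8.314×509) = -18300/4232 = -4.324.
k_D/k_U = (6.80×10^12/1.99×10^11)·exp(-4.324) = 34.17 × 0.01324 = 0.452.
Since E_D > E_U, raising the temperature improves selectivity toward D.

0.452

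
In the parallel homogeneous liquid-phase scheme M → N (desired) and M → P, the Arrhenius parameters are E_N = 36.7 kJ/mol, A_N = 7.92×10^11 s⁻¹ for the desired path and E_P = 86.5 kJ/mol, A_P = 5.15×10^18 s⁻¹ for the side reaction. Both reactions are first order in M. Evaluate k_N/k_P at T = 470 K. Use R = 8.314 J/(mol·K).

With equal orders, S_{N/P} = k_N/k_P = (A_N/A_P)·exp[(E_P−E_N)/(RT)].
(E_P−E_N)/(RT) = (86.5−36.7)×10³/(8.314×470) = 49800/3908 = 12.74.
k_N/k_P = (7.92×10^11/5.15×10^18)·exp(12.74) = 1.538×10^-7 × 3.426×10^5 = 0.0527.
Since E_N < E_P, lowering the temperature improves selectivity toward N.

0.0527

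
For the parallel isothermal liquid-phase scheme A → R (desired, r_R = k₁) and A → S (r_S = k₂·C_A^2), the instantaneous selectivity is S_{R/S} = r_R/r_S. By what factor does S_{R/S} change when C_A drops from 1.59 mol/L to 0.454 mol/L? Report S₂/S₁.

12.3

S_{R/S} = (k₁/k₂)·C_A^-2, so S₂/S₁ = (C_{A,2}/C_{A,1})^-2.
= (0.454/1.59)^(-2) = (0.2855)^(-2) = 12.3.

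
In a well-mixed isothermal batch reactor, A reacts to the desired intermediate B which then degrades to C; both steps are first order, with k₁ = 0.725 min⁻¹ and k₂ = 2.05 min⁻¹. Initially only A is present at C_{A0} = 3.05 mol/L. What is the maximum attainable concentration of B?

0.611 mol/L

For a first-order series the maximum intermediate yield is C_{B,max}/C_{A0} = (k₁/k₂)^[k₂/(k₂−k₁)].
= (0.725/2.05)^(2.05/(2.05−0.725)) = (0.3537)^(1.547) = 0.2003.
C_{B,max} = 0.2003×3.05 = 0.611 mol/L.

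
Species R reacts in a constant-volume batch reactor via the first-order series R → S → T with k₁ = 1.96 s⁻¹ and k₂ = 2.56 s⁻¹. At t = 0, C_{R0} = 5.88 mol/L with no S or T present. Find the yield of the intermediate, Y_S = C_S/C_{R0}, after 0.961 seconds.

Solving the coupled first-order balances gives C_S(t) = [k₁/(k₂−k₁)]·C_{R0}·(e^(−k₁t) − e^(−k₂t)).
e^(−k₁t) = e^(−1.96×0.961) = e^(−1.884) = 0.1520; e^(−k₂t) = e^(−2.460) = 0.08542.
C_S = 1.96×5.88/(2.56−1.96) × (0.1520−0.08542) = 19.21×0.06663 = 1.280 mol/L.
Y_S = C_S/C_{R0} = 1.280/5.88 = 0.218.

0.218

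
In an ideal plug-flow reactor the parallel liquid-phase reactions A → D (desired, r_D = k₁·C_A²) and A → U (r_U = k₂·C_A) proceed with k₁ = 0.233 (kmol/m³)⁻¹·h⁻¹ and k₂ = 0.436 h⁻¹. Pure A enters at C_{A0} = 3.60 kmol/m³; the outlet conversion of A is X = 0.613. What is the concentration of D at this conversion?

C_A = C_{A0}(1−X) = 1.393 kmol/m³.
Along a PFR/batch, dC_U/dC_A = −r_U/(r_D+r_U) = −k₂/(k₂+k₁·C_A).
Integrating from C_{A0} to C_A: C_U = (0.436/0.233)·ln[(0.436+0.233·3.60)/(0.436+0.233·1.39)] = 1.871·ln(1.275/0.7606) = 0.9663 kmol/m³.
Then C_D = (C_{A0}−C_A) − C_U = 2.207 − 0.9663 = 1.240 kmol/m³.

1.24 kmol/m³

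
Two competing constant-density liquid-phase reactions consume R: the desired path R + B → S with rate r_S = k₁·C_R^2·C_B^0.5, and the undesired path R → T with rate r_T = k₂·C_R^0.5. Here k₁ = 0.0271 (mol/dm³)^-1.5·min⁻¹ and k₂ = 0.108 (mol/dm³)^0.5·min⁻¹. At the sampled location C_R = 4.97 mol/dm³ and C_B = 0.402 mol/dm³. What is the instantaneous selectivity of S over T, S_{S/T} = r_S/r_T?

S_{S/T} = r_S/r_T = (k₁·C_R^2·C_B^0.5)/(k₂·C_R^0.5) = (k₁/k₂)·C_R^1.5·C_B^0.5.
= (0.0271×4.970^2×0.4020^0.5) / (0.108×4.970^0.5) = 0.4244/0.2408 = 1.76.

1.76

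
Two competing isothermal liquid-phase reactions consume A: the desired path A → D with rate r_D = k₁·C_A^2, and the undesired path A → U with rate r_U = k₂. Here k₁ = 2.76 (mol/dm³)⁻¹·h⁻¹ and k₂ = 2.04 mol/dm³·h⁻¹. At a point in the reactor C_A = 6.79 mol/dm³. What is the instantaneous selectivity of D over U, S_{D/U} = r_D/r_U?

S_{D/U} = r_D/r_U = (k₁·C_A^2)/(k₂) = (k₁/k₂)·C_A^2.
= (2.76×6.790^2) / (2.04) = 127.2/2.040 = 62.4.
Since the desired path is higher order in A, keeping C_A high (PFR or concentrated feed) favours D.

62.4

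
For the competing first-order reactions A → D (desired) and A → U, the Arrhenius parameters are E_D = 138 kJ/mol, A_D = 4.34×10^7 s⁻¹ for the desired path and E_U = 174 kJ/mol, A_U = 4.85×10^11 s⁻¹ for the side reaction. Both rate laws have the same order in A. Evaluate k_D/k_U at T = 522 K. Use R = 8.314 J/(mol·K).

With equal orders, S_{D/U} = k_D/k_U = (A_D/A_U)·exp[(E_U−E_D)/(RT)].
(E_U−E_D)/(RT) = (174−138)×10³/(8.314×522) = 36000/4340 = 8.295.
k_D/k_U = (4.34×10^7/4.85×10^11)·exp(8.295) = 8.948×10^-5 × 4004 = 0.358.
Since E_D < E_U, lowering the temperature improves selectivity toward D.

0.358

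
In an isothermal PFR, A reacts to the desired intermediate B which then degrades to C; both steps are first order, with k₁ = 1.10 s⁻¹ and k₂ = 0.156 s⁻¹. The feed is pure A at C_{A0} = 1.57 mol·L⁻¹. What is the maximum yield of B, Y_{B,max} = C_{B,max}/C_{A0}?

For a first-order series the maximum intermediate yield is C_{B,max}/C_{A0} = (k₁/k₂)^[k₂/(k₂−k₁)].
= (1.10/0.156)^(0.156/(0.156−1.10)) = (7.051)^(-0.1653) = 0.7241.

0.724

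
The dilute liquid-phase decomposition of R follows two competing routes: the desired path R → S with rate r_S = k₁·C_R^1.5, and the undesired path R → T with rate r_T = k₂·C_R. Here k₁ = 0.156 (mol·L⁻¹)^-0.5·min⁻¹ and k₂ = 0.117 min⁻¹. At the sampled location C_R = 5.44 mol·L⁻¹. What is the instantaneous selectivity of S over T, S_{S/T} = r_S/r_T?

S_{S/T} = r_S/r_T = (k₁·C_R^1.5)/(k₂·C_R) = (k₁/k₂)·C_R^0.5.
= (0.156×5.440^1.5) / (0.117×5.440) = 1.979/0.6365 = 3.11.

3.11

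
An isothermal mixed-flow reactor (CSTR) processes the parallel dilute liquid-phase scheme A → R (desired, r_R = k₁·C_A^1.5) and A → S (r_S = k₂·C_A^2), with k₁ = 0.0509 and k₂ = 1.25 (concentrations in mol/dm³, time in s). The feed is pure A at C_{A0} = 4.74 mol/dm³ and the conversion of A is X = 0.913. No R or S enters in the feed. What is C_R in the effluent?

Exit C_A = C_{A0}(1−X) = 4.74×0.0870 = 0.4124 mol/dm³.
Rates in a CSTR are evaluated at the outlet concentration: r_R = 0.0509×0.4124^1.5 = 0.01348, r_S = 1.25×0.4124^2 = 0.2126.
Fraction of consumed A going to R: r_R/(r_R+r_S) = 0.05963.
C_R = 0.05963·C_{A0}·X = 0.05963×4.74×0.913 = 0.258 mol/dm³.

0.258 mol/dm³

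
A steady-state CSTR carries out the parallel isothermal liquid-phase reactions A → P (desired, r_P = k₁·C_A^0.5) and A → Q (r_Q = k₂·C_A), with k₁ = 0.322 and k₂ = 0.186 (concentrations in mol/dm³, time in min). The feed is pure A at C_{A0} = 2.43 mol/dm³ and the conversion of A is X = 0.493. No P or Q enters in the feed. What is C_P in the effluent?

0.730 mol/dm³

Exit C_A = C_{A0}(1−X) = 2.43×0.507 = 1.232 mol/dm³.
Rates in a CSTR are evaluated at the outlet concentration: r_P = 0.322×1.232^0.5 = 0.3574, r_Q = 0.186×1.232 = 0.2292.
Fraction of consumed A going to P: r_P/(r_P+r_Q) = 0.6093.
C_P = 0.6093·C_{A0}·X = 0.6093×2.43×0.493 = 0.730 mol/dm³.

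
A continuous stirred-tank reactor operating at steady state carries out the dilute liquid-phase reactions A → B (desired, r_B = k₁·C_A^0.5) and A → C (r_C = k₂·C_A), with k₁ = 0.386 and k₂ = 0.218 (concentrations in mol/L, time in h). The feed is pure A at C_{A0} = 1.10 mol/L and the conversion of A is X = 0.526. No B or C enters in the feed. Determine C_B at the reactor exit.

Exit C_A = C_{A0}(1−X) = 1.10×0.474 = 0.5214 mol/L.
In a CSTR the entire volume is at exit conditions, so r_B = 0.386×0.5214^0.5 = 0.2787 and r_C = 0.218×0.5214 = 0.1137.
Fraction of consumed A going to B: r_B/(r_B+r_C) = 0.7103.
C_B = 0.7103·C_{A0}·X = 0.7103×1.10×0.526 = 0.411 mol/L.

0.411 mol/L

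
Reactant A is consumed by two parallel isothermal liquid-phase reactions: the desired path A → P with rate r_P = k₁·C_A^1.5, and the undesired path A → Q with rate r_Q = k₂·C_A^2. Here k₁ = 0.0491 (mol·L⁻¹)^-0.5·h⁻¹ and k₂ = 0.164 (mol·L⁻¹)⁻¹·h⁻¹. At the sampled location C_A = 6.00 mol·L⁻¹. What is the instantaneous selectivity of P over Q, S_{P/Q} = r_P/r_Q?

S_{P/Q} = r_P/r_Q = (k₁·C_A^1.5)/(k₂·C_A^2) = (k₁/k₂)·C_A^-0.5.
= (0.0491×6.000^1.5) / (0.164×6.000^2) = 0.7216/5.904 = 0.122.

0.122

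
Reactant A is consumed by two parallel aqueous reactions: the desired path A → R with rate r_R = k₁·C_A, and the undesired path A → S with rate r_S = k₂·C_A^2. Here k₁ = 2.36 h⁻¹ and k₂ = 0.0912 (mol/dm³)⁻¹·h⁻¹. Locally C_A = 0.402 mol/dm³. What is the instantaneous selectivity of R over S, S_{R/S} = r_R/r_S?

64.4

S_{R/S} = r_R/r_S = (k₁·C_A)/(k₂·C_A^2) = (k₁/k₂)·C_A⁻¹.
= (2.36×0.4020) / (0.0912×0.4020^2) = 0.9487/0.01474 = 64.4.
The undesired path is higher order in A, so low C_A (CSTR or dilute feed) favours R.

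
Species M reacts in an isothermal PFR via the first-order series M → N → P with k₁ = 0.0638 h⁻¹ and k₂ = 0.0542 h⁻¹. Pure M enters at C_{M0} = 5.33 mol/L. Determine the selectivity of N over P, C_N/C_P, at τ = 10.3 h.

For first-order series with pure M initially, C_N(τ) = k₁C_{M0}/(k₂−k₁)·(e^(−k₁τ) − e^(−k₂τ)).
e^(−k₁τ) = e^(−0.0638×10.3) = e^(−0.6571) = 0.5183; e^(−k₂τ) = e^(−0.5583) = 0.5722.
C_N = 0.0638×5.33/(0.0542−0.0638) × (0.5183−0.5722) = (-35.42)×(-0.05387) = 1.908 mol/L.
C_M = C_{M0}e^(−k₁τ) = 2.763 mol/L, so C_P = C_{M0}−C_M−C_N = 0.6590 mol/L; C_N/C_P = 2.90.

2.90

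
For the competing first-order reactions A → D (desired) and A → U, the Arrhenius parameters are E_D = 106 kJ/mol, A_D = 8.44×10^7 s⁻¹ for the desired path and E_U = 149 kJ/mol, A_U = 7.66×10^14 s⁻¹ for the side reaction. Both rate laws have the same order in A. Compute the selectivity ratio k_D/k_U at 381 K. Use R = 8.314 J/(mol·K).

0.0866

Since both paths have the same order in A, the concentration cancels and S_{D/U} = k_D/k_U = (A_D/A_U)·exp[(E_U−E_D)/(RT)].
(E_U−E_D)/(RT) = (149−106)×10³/(8.314×381) = 43000/3168 = 13.57.
k_D/k_U = (8.44×10^7/7.66×10^14)·exp(13.57) = 1.102×10^-7 × 7.861×10^5 = 0.0866.
Since E_D < E_U, lowering the temperature improves selectivity toward D.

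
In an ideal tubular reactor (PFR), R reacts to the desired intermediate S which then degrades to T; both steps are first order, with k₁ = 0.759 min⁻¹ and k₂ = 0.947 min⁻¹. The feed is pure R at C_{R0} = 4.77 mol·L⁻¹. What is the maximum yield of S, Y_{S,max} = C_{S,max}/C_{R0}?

0.328

Evaluating C_S at τ_opt = ln(k₂/k₁)/(k₂−k₁) gives C_{S,max}/C_{R0} = (k₁/k₂)^[k₂/(k₂−k₁)].
= (0.759/0.947)^(0.947/(0.947−0.759)) = (0.8015)^(5.037) = 0.3280.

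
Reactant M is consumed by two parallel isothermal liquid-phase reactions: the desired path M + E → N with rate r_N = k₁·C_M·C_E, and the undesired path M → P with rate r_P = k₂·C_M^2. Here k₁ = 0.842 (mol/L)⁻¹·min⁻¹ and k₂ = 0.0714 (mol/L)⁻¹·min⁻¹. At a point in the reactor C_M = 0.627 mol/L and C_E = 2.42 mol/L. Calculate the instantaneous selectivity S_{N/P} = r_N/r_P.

S_{N/P} = r_N/r_P = (k₁·C_M·C_E)/(k₂·C_M^2) = (k₁/k₂)·C_M⁻¹·C_E.
= (0.842×0.6270×2.420) / (0.0714×0.6270^2) = 1.278/0.02807 = 45.5.
The undesired path is higher order in M, so low C_M (CSTR or dilute feed) favours N.

45.5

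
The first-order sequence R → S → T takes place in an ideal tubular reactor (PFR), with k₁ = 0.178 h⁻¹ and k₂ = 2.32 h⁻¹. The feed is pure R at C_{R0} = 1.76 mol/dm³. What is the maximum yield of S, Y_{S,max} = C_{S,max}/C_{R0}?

0.0620

At the optimum, C_{S,max}/C_{R0} = (k₁/k₂)^[k₂/(k₂−k₁)].
= (0.178/2.32)^(2.32/(2.32−0.178)) = (0.07672)^(1.083) = 0.06198.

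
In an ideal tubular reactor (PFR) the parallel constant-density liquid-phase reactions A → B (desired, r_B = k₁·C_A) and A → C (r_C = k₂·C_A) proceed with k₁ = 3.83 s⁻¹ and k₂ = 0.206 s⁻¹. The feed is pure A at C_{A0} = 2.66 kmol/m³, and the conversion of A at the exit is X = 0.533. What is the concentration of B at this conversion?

C_A = C_{A0}(1−X) = 1.242 kmol/m³.
Both paths are first order in A, so the instantaneous fraction to B is constant: dC_B/d(−C_A) = k₁/(k₁+k₂) = 0.9490.
C_B = 0.9490·(C_{A0}−C_A) = 0.9490×1.418 = 1.35 kmol/m³.

1.35 kmol/m³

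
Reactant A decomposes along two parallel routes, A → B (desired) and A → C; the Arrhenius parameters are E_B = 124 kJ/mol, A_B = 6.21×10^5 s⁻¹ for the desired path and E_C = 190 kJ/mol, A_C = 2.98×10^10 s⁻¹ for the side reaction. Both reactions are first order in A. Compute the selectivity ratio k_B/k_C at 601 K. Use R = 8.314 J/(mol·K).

k_B/k_C = (A_B/A_C)·exp[−(E_B−E_C)/(RT)] = (A_B/A_C)·exp[(E_C−E_B)/(RT)].
(E_C−E_B)/(RT) = (190−124)×10³/(8.314×601) = 66000/4997 = 13.21.
k_B/k_C = (6.21×10^5/2.98×10^10)·exp(13.21) = 2.084×10^-5 × 5.451×10^5 = 11.4.

11.4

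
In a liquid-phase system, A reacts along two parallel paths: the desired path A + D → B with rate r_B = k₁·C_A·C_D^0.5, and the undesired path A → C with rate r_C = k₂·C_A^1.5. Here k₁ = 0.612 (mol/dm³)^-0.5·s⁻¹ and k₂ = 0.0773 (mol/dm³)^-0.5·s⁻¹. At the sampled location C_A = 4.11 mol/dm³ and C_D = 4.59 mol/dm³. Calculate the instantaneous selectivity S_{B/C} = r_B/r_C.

S_{B/C} = r_B/r_C = (k₁·C_A·C_D^0.5)/(k₂·C_A^1.5) = (k₁/k₂)·C_A^-0.5·C_D^0.5.
= (0.612×4.110×4.590^0.5) / (0.0773×4.110^1.5) = 5.389/0.6441 = 8.37.
The undesired path is higher order in A, so low C_A (CSTR or dilute feed) favours B.

8.37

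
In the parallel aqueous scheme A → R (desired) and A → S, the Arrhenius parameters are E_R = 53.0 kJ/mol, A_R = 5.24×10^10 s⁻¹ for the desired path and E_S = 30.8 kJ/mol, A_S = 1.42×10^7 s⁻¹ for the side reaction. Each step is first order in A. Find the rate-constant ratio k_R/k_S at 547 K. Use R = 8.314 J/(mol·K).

Since both paths have the same order in A, the concentration cancels and S_{R/S} = k_R/k_S = (A_R/A_S)·exp[(E_S−E_R)/(RT)].
(E_S−E_R)/(RT) = (30.8−53.0)×10³/(8.314×547) = -22200/4548 = -4.882.
k_R/k_S = (5.24×10^10/1.42×10^7)·exp(-4.882) = 3690 × 0.007585 = 28.0.
Since E_R > E_S, raising the temperature improves selectivity toward R.

28.0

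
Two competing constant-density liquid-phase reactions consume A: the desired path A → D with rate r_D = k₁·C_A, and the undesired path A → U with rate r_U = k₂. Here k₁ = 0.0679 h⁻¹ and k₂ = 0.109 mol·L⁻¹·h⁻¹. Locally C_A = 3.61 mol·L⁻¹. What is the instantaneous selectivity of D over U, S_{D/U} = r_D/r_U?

2.25

S_{D/U} = r_D/r_U = (k₁·C_A)/(k₂) = (k₁/k₂)·C_A.
= (0.0679×3.610) / (0.109) = 0.2451/0.1090 = 2.25.
Since the desired path is higher order in A, keeping C_A high (PFR or concentrated feed) favours D.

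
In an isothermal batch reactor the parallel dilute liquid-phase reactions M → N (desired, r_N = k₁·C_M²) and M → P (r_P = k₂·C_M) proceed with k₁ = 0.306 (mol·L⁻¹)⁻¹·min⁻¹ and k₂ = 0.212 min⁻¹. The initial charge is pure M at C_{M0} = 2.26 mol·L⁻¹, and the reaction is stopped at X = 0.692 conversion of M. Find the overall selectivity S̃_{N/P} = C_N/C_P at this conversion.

C_M = C_{M0}(1−X) = 0.6961 mol·L⁻¹.
Along a PFR/batch, dC_P/dC_M = −r_P/(r_N+r_P) = −k₂/(k₂+k₁·C_M).
Integrating from C_{M0} to C_M: C_P = (0.212/0.306)·ln[(0.212+0.306·2.26)/(0.212+0.306·0.696)] = 0.6928·ln(0.9036/0.4250) = 0.5226 mol·L⁻¹.
Then C_N = (C_{M0}−C_M) − C_P = 1.564 − 0.5226 = 1.041 mol·L⁻¹.
S̃_{N/P} = C_N/C_P = 1.041/0.5226 = 1.99.

1.99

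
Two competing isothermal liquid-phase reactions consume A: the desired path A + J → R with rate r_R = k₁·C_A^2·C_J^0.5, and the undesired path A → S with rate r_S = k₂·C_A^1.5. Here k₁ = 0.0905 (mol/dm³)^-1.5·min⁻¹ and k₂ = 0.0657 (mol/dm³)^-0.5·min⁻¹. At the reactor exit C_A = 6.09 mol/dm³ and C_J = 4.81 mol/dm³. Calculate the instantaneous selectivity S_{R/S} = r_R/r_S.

7.46

S_{R/S} = r_R/r_S = (k₁·C_A^2·C_J^0.5)/(k₂·C_A^1.5) = (k₁/k₂)·C_A^0.5·C_J^0.5.
= (0.0905×6.090^2×4.810^0.5) / (0.0657×6.090^1.5) = 7.361/0.9874 = 7.46.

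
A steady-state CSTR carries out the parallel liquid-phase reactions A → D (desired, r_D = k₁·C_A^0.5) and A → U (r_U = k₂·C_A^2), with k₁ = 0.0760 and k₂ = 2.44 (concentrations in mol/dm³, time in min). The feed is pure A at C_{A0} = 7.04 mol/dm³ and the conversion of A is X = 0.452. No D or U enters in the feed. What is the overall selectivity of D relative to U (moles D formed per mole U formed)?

0.00411

Exit C_A = C_{A0}(1−X) = 7.04×0.548 = 3.858 mol/dm³.
In a CSTR the entire volume is at exit conditions, so r_D = 0.0760×3.858^0.5 = 0.1493 and r_U = 2.44×3.858^2 = 36.32.
Overall selectivity = C_D/C_U = r_Dτ/(r_Uτ) = r_D/r_U = 0.00411.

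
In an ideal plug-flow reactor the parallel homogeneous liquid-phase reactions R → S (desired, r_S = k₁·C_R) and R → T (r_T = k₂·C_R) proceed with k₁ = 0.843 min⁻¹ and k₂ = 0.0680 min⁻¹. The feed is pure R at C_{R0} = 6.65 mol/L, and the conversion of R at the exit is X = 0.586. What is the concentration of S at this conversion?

C_R = C_{R0}(1−X) = 2.753 mol/L.
Both paths are first order in R, so the instantaneous fraction to S is constant: dC_S/d(−C_R) = k₁/(k₁+k₂) = 0.9254.
C_S = 0.9254·(C_{R0}−C_R) = 0.9254×3.897 = 3.61 mol/L.

3.61 mol/L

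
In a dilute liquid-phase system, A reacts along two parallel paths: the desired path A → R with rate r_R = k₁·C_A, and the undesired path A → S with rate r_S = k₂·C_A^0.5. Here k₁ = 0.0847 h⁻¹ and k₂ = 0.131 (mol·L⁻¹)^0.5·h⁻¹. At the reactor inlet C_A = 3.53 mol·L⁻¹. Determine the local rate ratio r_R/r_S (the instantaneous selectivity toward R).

S_{R/S} = r_R/r_S = (k₁·C_A)/(k₂·C_A^0.5) = (k₁/k₂)·C_A^0.5.
= (0.0847×3.530) / (0.131×3.530^0.5) = 0.2990/0.2461 = 1.21.
Since the desired path is higher order in A, keeping C_A high (PFR or concentrated feed) favours R.

1.21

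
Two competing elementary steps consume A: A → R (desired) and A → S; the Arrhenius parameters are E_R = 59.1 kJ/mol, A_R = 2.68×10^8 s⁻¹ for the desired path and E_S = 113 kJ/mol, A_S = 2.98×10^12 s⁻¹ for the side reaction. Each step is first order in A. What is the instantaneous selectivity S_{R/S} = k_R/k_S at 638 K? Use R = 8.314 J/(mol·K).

With equal orders, S_{R/S} = k_R/k_S = (A_R/A_S)·exp[(E_S−E_R)/(RT)].
(E_S−E_R)/(RT) = (113−59.1)×10³/(8.314×638) = 53900/5304 = 10.16.
k_R/k_S = (2.68×10^8/2.98×10^12)·exp(10.16) = 8.993×10^-5 × 25887 = 2.33.

2.33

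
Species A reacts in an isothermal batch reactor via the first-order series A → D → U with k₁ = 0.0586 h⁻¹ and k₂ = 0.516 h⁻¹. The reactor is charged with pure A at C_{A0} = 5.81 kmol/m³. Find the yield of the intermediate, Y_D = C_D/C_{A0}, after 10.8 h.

0.0676

Solving the coupled first-order balances gives C_D(t) = [k₁/(k₂−k₁)]·C_{A0}·(e^(−k₁t) − e^(−k₂t)).
e^(−k₁t) = e^(−0.0586×10.8) = e^(−0.6329) = 0.5311; e^(−k₂t) = e^(−5.573) = 0.003800.
C_D = 0.0586×5.81/(0.516−0.0586) × (0.5311−0.003800) = 0.7444×0.5273 = 0.3925 kmol/m³.
Y_D = C_D/C_{A0} = 0.3925/5.81 = 0.0676.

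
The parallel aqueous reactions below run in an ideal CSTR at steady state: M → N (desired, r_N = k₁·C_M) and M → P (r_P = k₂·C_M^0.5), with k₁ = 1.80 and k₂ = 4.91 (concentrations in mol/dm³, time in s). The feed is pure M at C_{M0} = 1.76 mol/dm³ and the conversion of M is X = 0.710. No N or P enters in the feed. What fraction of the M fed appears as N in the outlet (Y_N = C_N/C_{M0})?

Exit C_M = C_{M0}(1−X) = 1.76×0.290 = 0.5104 mol/dm³.
A CSTR operates uniformly at the exit composition, giving r_N = 0.9187 and r_P = 3.508 (each k·C_M^n at C_M = 0.5104).
Fraction of consumed M going to N: r_N/(r_N+r_P) = 0.2075.
C_N = 0.2075·C_{M0}·X = 0.2075×1.76×0.710 = 0.259 mol/dm³; Y_N = C_N/C_{M0} = 0.147.

0.147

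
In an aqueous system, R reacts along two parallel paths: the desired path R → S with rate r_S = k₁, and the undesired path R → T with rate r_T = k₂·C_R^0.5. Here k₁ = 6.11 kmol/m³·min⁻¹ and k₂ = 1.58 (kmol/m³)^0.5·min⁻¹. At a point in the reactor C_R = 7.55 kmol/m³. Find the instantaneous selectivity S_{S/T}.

S_{S/T} = r_S/r_T = (k₁)/(k₂·C_R^0.5) = (k₁/k₂)·C_R^-0.5.
= (6.11) / (1.58×7.550^0.5) = 6.110/4.341 = 1.41.

1.41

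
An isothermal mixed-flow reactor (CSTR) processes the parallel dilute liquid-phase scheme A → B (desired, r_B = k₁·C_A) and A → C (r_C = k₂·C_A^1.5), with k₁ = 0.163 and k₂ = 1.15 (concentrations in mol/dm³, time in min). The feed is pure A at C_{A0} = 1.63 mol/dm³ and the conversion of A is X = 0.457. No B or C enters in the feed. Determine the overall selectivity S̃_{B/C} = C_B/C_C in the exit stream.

Exit C_A = C_{A0}(1−X) = 1.63×0.543 = 0.8851 mol/dm³.
In a CSTR the entire volume is at exit conditions, so r_B = 0.163×0.8851 = 0.1443 and r_C = 1.15×0.8851^1.5 = 0.9576.
Overall selectivity = C_B/C_C = r_Bτ/(r_Cτ) = r_B/r_C = 0.151.

0.151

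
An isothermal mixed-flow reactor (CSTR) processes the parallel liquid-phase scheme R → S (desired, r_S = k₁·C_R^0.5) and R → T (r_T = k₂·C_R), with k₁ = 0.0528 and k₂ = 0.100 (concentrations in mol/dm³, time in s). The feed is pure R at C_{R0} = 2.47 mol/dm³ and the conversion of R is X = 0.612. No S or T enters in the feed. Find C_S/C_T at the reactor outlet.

Exit C_R = C_{R0}(1−X) = 2.47×0.388 = 0.9584 mol/dm³.
Rates in a CSTR are evaluated at the outlet concentration: r_S = 0.0528×0.9584^0.5 = 0.05169, r_T = 0.100×0.9584 = 0.09584.
Overall selectivity = C_S/C_T = r_Sτ/(r_Tτ) = r_S/r_T = 0.539.

0.539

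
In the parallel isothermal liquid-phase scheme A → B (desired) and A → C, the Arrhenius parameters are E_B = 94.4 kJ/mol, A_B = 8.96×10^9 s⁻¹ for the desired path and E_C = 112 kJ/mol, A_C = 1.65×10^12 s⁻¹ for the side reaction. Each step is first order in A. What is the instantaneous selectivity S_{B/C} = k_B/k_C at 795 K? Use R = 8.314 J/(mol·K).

0.0778

Since both paths have the same order in A, the concentration cancels and S_{B/C} = k_B/k_C = (A_B/A_C)·exp[(E_C−E_B)/(RT)].
(E_C−E_B)/(RT) = (112−94.4)×10³/(8.314×795) = 17600/6610 = 2.663.
k_B/k_C = (8.96×10^9/1.65×10^12)·exp(2.663) = 0.005430 × 14.34 = 0.0778.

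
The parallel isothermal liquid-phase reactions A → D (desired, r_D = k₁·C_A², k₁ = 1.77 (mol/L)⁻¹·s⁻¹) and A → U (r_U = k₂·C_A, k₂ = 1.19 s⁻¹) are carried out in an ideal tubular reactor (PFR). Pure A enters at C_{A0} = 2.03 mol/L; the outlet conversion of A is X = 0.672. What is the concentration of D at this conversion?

C_A = C_{A0}(1−X) = 0.6658 mol/L.
Along a PFR/batch, dC_U/dC_A = −r_U/(r_D+r_U) = −k₂/(k₂+k₁·C_A).
Integrating from C_{A0} to C_A: C_U = (1.19/1.77)·ln[(1.19+1.77·2.03)/(1.19+1.77·0.666)] = 0.6723·ln(4.783/2.369) = 0.4725 mol/L.
Then C_D = (C_{A0}−C_A) − C_U = 1.364 − 0.4725 = 0.8916 mol/L.

0.892 mol/L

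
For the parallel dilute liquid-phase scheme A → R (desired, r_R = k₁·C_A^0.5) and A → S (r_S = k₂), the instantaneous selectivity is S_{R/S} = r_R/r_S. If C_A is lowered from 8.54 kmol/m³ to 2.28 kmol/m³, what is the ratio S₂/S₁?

0.517

S_{R/S} = (k₁/k₂)·C_A^0.5, so S₂/S₁ = (C_{A,2}/C_{A,1})^0.5.
= (2.28/8.54)^0.5 = (0.2670)^0.5 = 0.517.
Selectivity toward R falls as C_A falls — high-concentration operation is favoured.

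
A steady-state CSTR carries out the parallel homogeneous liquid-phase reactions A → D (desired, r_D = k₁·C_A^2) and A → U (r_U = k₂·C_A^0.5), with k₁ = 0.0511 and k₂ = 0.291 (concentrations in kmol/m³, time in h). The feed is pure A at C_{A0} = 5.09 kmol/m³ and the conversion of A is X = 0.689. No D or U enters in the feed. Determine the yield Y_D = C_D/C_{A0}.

0.179

Exit C_A = C_{A0}(1−X) = 5.09×0.311 = 1.583 kmol/m³.
Rates in a CSTR are evaluated at the outlet concentration: r_D = 0.0511×1.583^2 = 0.1280, r_U = 0.291×1.583^0.5 = 0.3661.
Fraction of consumed A going to D: r_D/(r_D+r_U) = 0.2591.
C_D = 0.2591·C_{A0}·X = 0.2591×5.09×0.689 = 0.909 kmol/m³; Y_D = C_D/C_{A0} = 0.179.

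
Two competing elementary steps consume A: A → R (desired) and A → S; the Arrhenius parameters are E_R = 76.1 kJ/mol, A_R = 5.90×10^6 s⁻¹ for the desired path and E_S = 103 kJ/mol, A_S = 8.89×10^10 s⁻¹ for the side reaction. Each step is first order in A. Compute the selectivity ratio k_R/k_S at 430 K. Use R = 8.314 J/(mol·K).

Since both paths have the same order in A, the concentration cancels and S_{R/S} = k_R/k_S = (A_R/A_S)·exp[(E_S−E_R)/(RT)].
(E_S−E_R)/(RT) = (103−76.1)×10³/(8.314×430) = 26900/3575 = 7.524.
k_R/k_S = (5.90×10^6/8.89×10^10)·exp(7.524) = 6.637×10^-5 × 1853 = 0.123.
Since E_R < E_S, lowering the temperature improves selectivity toward R.

0.123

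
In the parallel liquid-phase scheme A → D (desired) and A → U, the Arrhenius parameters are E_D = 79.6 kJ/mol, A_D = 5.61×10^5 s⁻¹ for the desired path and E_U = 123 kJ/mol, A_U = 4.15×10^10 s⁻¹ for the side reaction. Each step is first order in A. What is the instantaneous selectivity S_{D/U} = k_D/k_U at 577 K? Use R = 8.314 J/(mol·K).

0.115

k_D/k_U = (A_D/A_U)·exp[−(E_D−E_U)/(RT)] = (A_D/A_U)·exp[(E_U−E_D)/(RT)].
(E_U−E_D)/(RT) = (123−79.6)×10³/(8.314×577) = 43400/4797 = 9.047.
k_D/k_U = (5.61×10^5/4.15×10^10)·exp(9.047) = 1.352×10^-5 × 8493 = 0.115.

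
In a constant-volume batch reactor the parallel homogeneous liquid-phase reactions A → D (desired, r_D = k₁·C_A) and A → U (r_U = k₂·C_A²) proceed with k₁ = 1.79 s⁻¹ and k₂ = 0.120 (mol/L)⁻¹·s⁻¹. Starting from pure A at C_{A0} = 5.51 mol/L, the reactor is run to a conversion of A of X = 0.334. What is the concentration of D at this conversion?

1.41 mol/L

C_A = C_{A0}(1−X) = 3.670 mol/L.
Along a PFR/batch, dC_D/dC_A = −r_D/(r_D+r_U) = −k₁/(k₁+k₂·C_A).
Integrating from C_{A0} to C_A: C_D = (1.79/0.120)·ln[(1.79+0.120·5.51)/(1.79+0.120·3.67)] = 14.92·ln(2.451/2.230) = 1.408 mol/L.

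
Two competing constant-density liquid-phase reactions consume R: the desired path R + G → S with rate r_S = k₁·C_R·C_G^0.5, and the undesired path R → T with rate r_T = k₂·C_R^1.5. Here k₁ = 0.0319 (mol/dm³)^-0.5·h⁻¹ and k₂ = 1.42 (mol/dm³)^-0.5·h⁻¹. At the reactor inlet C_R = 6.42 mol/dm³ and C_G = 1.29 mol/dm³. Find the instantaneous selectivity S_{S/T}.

S_{S/T} = r_S/r_T = (k₁·C_R·C_G^0.5)/(k₂·C_R^1.5) = (k₁/k₂)·C_R^-0.5·C_G^0.5.
= (0.0319×6.420×1.290^0.5) / (1.42×6.420^1.5) = 0.2326/23.10 = 0.0101.

0.0101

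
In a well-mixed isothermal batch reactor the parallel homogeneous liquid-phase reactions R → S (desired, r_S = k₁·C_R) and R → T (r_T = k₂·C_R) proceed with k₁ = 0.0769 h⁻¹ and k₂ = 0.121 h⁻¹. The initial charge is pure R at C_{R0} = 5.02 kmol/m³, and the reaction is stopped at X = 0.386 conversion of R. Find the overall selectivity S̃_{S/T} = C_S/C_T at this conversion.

C_R = C_{R0}(1−X) = 3.082 kmol/m³.
Both paths are first order in R, so the instantaneous fraction to S is constant: dC_S/d(−C_R) = k₁/(k₁+k₂) = 0.3886.
C_S = 0.3886·(C_{R0}−C_R) = 0.3886×1.938 = 0.753 kmol/m³.
C_T = (C_{R0}−C_R)−C_S = 1.185 kmol/m³; S̃_{S/T} = 0.7530/1.185 = 0.636.

0.636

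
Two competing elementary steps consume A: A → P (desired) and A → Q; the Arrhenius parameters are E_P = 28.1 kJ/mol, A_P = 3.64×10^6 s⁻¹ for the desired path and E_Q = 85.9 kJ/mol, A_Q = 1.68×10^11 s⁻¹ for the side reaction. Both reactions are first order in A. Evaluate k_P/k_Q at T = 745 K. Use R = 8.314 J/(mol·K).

0.245

k_P/k_Q = (A_P/A_Q)·exp[−(E_P−E_Q)/(RT)] = (A_P/A_Q)·exp[(E_Q−E_P)/(RT)].
(E_Q−E_P)/(RT) = (85.9−28.1)×10³/(8.314×745) = 57800/6194 = 9.332.
k_P/k_Q = (3.64×10^6/1.68×10^11)·exp(9.332) = 2.167×10^-5 × 11290 = 0.245.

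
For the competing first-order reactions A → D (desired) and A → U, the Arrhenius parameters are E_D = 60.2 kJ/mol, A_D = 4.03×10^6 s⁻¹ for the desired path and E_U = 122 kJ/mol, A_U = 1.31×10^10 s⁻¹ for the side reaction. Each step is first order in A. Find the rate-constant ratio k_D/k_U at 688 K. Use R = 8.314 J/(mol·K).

Since both paths have the same order in A, the concentration cancels and S_{D/U} = k_D/k_U = (A_D/A_U)·exp[(E_U−E_D)/(RT)].
(E_U−E_D)/(RT) = (122−60.2)×10³/(8.314×688) = 61800/5720 = 10.80.
k_D/k_U = (4.03×10^6/1.31×10^10)·exp(10.80) = 3.076×10^-4 × 49224 = 15.1.
Since E_D < E_U, lowering the temperature improves selectivity toward D.

15.1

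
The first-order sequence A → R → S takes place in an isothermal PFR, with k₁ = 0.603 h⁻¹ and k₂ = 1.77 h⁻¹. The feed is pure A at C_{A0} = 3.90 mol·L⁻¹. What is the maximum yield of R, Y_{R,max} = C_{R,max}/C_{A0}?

Evaluating C_R at τ_opt = ln(k₂/k₁)/(k₂−k₁) gives C_{R,max}/C_{A0} = (k₁/k₂)^[k₂/(k₂−k₁)].
= (0.603/1.77)^(1.77/(1.77−0.603)) = (0.3407)^(1.517) = 0.1953.

0.195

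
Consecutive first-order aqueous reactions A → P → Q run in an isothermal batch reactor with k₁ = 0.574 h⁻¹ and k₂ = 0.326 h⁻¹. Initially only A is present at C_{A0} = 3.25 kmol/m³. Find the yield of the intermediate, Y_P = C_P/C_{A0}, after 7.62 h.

For first-order series with pure A initially, C_P(t) = k₁C_{A0}/(k₂−k₁)·(e^(−k₁t) − e^(−k₂t)).
e^(−k₁t) = e^(−0.574×7.62) = e^(−4.374) = 0.01260; e^(−k₂t) = e^(−2.484) = 0.08340.
C_P = 0.574×3.25/(0.326−0.574) × (0.01260−0.08340) = (-7.522)×(-0.07080) = 0.5325 kmol/m³.
Y_P = C_P/C_{A0} = 0.5325/3.25 = 0.164.

0.164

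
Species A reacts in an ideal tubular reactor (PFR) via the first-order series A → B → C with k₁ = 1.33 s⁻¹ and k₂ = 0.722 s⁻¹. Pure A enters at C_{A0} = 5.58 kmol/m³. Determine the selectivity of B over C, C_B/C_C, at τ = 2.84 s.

Solving the coupled first-order balances gives C_B(τ) = [k₁/(k₂−k₁)]·C_{A0}·(e^(−k₁τ) − e^(−k₂τ)).
e^(−k₁τ) = e^(−1.33×2.84) = e^(−3.777) = 0.02289; e^(−k₂τ) = e^(−2.050) = 0.1287.
C_B = 1.33×5.58/(0.722−1.33) × (0.02289−0.1287) = (-12.21)×(-0.1058) = 1.291 kmol/m³.
C_A = C_{A0}e^(−k₁τ) = 0.1277 kmol/m³, so C_C = C_{A0}−C_A−C_B = 4.161 kmol/m³; C_B/C_C = 0.310.

0.310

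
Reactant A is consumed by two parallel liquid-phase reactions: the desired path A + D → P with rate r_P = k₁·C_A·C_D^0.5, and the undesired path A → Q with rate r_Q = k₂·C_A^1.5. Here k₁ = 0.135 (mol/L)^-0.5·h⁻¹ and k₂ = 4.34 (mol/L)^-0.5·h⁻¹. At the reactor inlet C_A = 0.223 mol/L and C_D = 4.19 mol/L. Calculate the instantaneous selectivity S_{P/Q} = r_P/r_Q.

0.135

S_{P/Q} = r_P/r_Q = (k₁·C_A·C_D^0.5)/(k₂·C_A^1.5) = (k₁/k₂)·C_A^-0.5·C_D^0.5.
= (0.135×0.2230×4.190^0.5) / (4.34×0.2230^1.5) = 0.06162/0.4570 = 0.135.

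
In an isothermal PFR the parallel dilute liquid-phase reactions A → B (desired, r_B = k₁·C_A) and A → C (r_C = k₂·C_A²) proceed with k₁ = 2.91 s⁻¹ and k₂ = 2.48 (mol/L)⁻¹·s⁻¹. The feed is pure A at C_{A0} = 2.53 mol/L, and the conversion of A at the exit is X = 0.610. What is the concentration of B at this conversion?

0.633 mol/L

C_A = C_{A0}(1−X) = 0.9867 mol/L.
Along a PFR/batch, dC_B/dC_A = −r_B/(r_B+r_C) = −k₁/(k₁+k₂·C_A).
Integrating from C_{A0} to C_A: C_B = (2.91/2.48)·ln[(2.91+2.48·2.53)/(2.91+2.48·0.987)] = 1.173·ln(9.184/5.357) = 0.6326 mol/L.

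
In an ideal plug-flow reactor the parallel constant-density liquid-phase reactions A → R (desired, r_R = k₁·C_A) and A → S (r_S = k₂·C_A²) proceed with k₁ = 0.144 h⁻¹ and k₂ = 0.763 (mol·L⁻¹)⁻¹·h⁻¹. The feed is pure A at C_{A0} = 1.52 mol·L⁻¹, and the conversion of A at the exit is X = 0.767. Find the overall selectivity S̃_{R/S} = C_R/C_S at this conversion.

C_A = C_{A0}(1−X) = 0.3542 mol·L⁻¹.
Along a PFR/batch, dC_R/dC_A = −r_R/(r_R+r_S) = −k₁/(k₁+k₂·C_A).
Integrating from C_{A0} to C_A: C_R = (0.144/0.763)·ln[(0.144+0.763·1.52)/(0.144+0.763·0.354)] = 0.1887·ln(1.304/0.4142) = 0.2164 mol·L⁻¹.
C_S = (C_{A0}−C_A)−C_R = 0.9494 mol·L⁻¹; S̃_{R/S} = 0.2164/0.9494 = 0.228.

0.228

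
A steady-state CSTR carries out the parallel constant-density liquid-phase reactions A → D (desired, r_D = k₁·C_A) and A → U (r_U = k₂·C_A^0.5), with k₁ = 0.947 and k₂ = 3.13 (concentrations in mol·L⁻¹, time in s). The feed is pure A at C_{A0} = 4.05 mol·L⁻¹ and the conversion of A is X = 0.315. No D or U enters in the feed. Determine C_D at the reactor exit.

0.427 mol·L⁻¹

Exit C_A = C_{A0}(1−X) = 4.05×0.685 = 2.774 mol·L⁻¹.
In a CSTR the entire volume is at exit conditions, so r_D = 0.947×2.774 = 2.627 and r_U = 3.13×2.774^0.5 = 5.213.
Fraction of consumed A going to D: r_D/(r_D+r_U) = 0.3351.
C_D = 0.3351·C_{A0}·X = 0.3351×4.05×0.315 = 0.427 mol·L⁻¹.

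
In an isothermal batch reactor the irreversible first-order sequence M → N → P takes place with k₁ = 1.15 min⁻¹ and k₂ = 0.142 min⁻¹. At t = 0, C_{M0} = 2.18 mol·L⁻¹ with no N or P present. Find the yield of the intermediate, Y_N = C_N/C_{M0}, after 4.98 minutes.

0.559

Solving the coupled first-order balances gives C_N(t) = [k₁/(k₂−k₁)]·C_{M0}·(e^(−k₁t) − e^(−k₂t)).
e^(−k₁t) = e^(−1.15×4.98) = e^(−5.727) = 0.003257; e^(−k₂t) = e^(−0.7072) = 0.4930.
C_N = 1.15×2.18/(0.142−1.15) × (0.003257−0.4930) = (-2.487)×(-0.4898) = 1.218 mol·L⁻¹.
Y_N = C_N/C_{M0} = 1.218/2.18 = 0.559.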